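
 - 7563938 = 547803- 8111741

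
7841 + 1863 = 9704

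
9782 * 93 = 909726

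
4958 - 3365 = 1593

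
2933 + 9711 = 12644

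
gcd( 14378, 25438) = 1106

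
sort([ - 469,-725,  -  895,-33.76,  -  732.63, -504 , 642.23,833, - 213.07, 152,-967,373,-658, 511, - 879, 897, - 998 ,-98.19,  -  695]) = [ - 998, - 967, - 895, - 879,-732.63,-725,-695, - 658, - 504,-469, - 213.07 ,-98.19, - 33.76,152,  373, 511, 642.23, 833,897 ] 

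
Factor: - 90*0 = 0^1 = 0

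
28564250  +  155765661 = 184329911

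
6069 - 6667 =-598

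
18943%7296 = 4351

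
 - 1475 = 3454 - 4929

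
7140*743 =5305020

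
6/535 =6/535 =0.01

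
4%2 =0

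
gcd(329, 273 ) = 7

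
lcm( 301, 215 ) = 1505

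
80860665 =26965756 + 53894909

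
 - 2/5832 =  - 1+ 2915/2916 = - 0.00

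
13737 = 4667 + 9070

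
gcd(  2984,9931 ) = 1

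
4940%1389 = 773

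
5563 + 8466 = 14029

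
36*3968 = 142848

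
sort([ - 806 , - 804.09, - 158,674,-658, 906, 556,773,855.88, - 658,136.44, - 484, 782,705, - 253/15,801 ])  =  [  -  806, -804.09, - 658, - 658 , - 484, - 158, - 253/15,136.44,556,674, 705,  773 , 782,801,855.88,906]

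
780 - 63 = 717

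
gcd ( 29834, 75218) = 2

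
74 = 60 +14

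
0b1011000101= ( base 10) 709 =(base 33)LG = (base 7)2032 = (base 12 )4B1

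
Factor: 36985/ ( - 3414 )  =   - 65/6 = - 2^( - 1)*3^( - 1 )*5^1*13^1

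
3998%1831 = 336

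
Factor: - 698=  - 2^1*349^1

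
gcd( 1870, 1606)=22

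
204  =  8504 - 8300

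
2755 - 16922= - 14167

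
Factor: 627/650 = 2^(  -  1) * 3^1 * 5^( - 2)*11^1 * 13^( - 1 )*19^1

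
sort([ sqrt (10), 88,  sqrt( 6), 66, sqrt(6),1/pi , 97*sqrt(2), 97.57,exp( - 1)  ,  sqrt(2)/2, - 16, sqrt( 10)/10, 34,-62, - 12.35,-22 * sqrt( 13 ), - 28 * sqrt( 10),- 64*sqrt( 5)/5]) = [-28*sqrt (10), - 22*sqrt (13), - 62 , - 64*sqrt( 5) /5,-16 , - 12.35,sqrt( 10 ) /10, 1/pi, exp(-1 ), sqrt(2)/2, sqrt ( 6 ), sqrt ( 6),sqrt(10) , 34,66, 88,97.57,97*sqrt( 2)]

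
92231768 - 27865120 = 64366648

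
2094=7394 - 5300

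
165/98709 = 55/32903 = 0.00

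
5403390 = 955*5658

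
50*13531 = 676550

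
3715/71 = 52+23/71 = 52.32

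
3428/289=3428/289 = 11.86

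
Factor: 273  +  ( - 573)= - 2^2*3^1*5^2 = -300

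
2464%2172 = 292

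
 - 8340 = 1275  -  9615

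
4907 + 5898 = 10805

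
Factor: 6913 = 31^1*223^1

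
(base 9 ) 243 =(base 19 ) AB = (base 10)201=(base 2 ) 11001001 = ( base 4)3021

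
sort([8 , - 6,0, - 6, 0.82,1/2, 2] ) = [ - 6, - 6,0, 1/2, 0.82 , 2,8]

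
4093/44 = 93+1/44 = 93.02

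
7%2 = 1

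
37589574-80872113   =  -43282539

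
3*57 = 171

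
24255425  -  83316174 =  - 59060749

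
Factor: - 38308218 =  - 2^1*3^1  *13^1*19^1*25849^1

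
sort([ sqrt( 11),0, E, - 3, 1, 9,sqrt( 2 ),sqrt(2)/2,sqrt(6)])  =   [ -3, 0,sqrt(2 ) /2,  1,sqrt( 2),sqrt(6), E, sqrt( 11), 9 ]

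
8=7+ 1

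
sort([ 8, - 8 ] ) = [ - 8 , 8]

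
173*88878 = 15375894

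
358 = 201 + 157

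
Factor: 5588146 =2^1 * 1487^1 * 1879^1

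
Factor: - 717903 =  - 3^4*8863^1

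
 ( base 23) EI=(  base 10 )340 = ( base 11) 28A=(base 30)BA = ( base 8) 524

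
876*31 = 27156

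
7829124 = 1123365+6705759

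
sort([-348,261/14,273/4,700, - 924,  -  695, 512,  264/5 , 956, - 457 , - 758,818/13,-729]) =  [ - 924,-758, - 729, - 695, - 457,-348,261/14,264/5,818/13, 273/4,512,700,956 ] 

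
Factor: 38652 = 2^2*3^1*3221^1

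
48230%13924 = 6458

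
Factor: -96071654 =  - 2^1*7^2*577^1 *1699^1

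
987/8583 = 329/2861 = 0.11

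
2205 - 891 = 1314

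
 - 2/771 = -2/771 = - 0.00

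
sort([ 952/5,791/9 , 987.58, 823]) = [791/9, 952/5,823,  987.58]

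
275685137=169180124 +106505013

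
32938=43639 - 10701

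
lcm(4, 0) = 0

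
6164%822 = 410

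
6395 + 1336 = 7731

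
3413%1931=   1482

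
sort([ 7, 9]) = [ 7,9 ] 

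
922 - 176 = 746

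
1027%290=157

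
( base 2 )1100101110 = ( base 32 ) pe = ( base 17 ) 2df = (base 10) 814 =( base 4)30232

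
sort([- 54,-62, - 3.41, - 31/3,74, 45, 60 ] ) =[ - 62,-54,  -  31/3 , - 3.41,45,60,74]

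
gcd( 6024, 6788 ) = 4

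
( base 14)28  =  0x24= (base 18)20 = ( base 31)15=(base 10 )36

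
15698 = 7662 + 8036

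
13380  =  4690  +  8690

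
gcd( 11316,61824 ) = 276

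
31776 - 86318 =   -  54542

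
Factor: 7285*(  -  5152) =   -  2^5*5^1 *7^1 * 23^1 * 31^1*47^1 = -  37532320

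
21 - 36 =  - 15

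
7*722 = 5054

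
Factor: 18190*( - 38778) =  - 705371820= - 2^2*3^1*5^1*17^1*23^1*107^1*281^1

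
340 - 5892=-5552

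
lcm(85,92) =7820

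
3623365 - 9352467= -5729102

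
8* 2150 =17200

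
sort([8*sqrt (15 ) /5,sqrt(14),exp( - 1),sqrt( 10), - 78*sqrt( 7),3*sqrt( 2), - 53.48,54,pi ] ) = [ - 78 * sqrt( 7), - 53.48,exp( - 1),pi, sqrt( 10),sqrt( 14), 3*sqrt(2 ) , 8*sqrt( 15 )/5,54 ]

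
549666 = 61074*9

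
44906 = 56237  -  11331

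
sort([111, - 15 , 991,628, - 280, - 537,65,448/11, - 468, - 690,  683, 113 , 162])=[ - 690, - 537, - 468, - 280, - 15, 448/11,  65, 111, 113,162, 628,  683,991 ] 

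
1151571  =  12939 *89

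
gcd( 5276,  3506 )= 2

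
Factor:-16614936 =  - 2^3*3^3*13^1* 61^1*97^1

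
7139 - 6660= 479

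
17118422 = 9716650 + 7401772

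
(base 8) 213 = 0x8B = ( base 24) 5j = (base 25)5e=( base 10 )139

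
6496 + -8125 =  - 1629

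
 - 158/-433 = 158/433 = 0.36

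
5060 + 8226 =13286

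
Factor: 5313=3^1*7^1 * 11^1*23^1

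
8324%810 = 224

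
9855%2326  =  551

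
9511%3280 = 2951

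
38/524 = 19/262 =0.07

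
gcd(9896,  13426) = 2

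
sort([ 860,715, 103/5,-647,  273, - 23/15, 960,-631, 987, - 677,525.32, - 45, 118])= [ - 677,-647, - 631, - 45, - 23/15, 103/5, 118, 273 , 525.32,715,860 , 960,  987]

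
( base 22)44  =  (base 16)5C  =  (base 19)4G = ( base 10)92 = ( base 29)35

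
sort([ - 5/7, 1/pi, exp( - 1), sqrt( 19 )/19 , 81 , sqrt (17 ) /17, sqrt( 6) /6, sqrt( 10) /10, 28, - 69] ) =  [ - 69, - 5/7, sqrt(19 )/19,  sqrt( 17) /17,sqrt(10)/10,  1/pi, exp( - 1) , sqrt(6) /6,28, 81] 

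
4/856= 1/214  =  0.00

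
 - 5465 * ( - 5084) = 27784060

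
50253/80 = 50253/80 = 628.16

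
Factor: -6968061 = -3^2*774229^1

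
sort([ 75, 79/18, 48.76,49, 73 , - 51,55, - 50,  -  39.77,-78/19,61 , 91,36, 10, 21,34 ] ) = [ - 51, -50,-39.77, - 78/19,79/18,10,  21,34,36, 48.76, 49, 55,61,73 , 75,91]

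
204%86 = 32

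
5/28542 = 5/28542 = 0.00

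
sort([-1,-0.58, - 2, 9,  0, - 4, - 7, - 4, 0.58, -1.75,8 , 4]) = [ - 7, - 4, - 4, - 2, - 1.75, - 1, - 0.58, 0,0.58, 4,  8, 9]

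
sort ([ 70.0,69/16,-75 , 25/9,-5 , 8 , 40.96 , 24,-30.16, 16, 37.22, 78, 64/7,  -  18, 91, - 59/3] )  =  [-75, - 30.16, - 59/3, - 18 ,-5, 25/9, 69/16,8, 64/7, 16, 24, 37.22,40.96, 70.0, 78, 91 ]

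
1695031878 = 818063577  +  876968301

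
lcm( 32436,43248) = 129744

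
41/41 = 1 = 1.00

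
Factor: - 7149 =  - 3^1 * 2383^1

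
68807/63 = 68807/63 = 1092.17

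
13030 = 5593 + 7437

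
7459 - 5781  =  1678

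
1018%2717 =1018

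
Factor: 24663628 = 2^2 * 11^1*487^1*1151^1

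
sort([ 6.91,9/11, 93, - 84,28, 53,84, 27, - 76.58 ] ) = [ - 84  , - 76.58 , 9/11, 6.91,27, 28,53, 84,93 ] 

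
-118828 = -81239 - 37589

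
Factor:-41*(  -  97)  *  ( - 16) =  -63632 = -2^4* 41^1 * 97^1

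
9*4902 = 44118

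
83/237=83/237 = 0.35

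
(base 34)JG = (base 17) 24g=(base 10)662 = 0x296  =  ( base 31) lb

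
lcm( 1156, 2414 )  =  82076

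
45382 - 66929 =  - 21547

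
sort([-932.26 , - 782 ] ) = [ - 932.26 , - 782]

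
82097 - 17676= 64421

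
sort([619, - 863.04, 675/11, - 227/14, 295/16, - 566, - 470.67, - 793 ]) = [ - 863.04, - 793, - 566, - 470.67,- 227/14,295/16,675/11,  619] 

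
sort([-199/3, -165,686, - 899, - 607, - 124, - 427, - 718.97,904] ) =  [ - 899, - 718.97 , - 607, - 427, - 165, - 124, - 199/3, 686,  904] 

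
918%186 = 174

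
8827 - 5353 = 3474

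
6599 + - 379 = 6220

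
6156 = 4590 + 1566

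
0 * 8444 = 0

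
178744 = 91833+86911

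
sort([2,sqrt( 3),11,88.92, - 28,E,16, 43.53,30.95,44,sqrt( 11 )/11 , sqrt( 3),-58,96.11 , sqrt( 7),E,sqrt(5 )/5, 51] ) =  [-58, - 28,sqrt( 11)/11,sqrt( 5 ) /5,sqrt( 3 ),sqrt ( 3),2 , sqrt( 7),E, E, 11, 16,30.95,43.53, 44,51,88.92, 96.11 ]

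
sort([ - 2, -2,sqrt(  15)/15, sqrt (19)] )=[-2, - 2, sqrt( 15 ) /15, sqrt( 19)]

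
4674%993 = 702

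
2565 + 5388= 7953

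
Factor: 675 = 3^3 * 5^2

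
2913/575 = 5  +  38/575=5.07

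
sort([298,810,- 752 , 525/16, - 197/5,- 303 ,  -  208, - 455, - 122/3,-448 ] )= [ - 752, - 455 ,-448,-303, - 208,-122/3,-197/5 , 525/16,298, 810]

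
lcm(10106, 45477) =90954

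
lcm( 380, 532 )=2660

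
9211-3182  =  6029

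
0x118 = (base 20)E0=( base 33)8G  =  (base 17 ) G8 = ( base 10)280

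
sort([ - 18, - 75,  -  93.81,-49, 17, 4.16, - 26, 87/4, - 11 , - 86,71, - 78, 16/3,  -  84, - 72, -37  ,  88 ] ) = [ - 93.81, - 86, - 84, - 78,- 75, - 72, - 49, - 37, - 26, - 18, - 11, 4.16,16/3,17, 87/4,71, 88 ] 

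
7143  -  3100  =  4043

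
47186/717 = 47186/717 =65.81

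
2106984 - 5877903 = -3770919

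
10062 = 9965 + 97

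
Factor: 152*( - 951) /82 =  - 72276/41 = - 2^2*3^1*19^1*41^( - 1)*317^1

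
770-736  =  34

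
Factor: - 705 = -3^1*5^1*47^1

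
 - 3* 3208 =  - 9624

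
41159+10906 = 52065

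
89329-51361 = 37968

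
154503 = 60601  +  93902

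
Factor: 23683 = 11^1*2153^1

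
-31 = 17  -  48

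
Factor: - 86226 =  - 2^1*3^1*7^1*2053^1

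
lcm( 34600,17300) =34600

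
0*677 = 0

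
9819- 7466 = 2353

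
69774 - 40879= 28895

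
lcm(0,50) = 0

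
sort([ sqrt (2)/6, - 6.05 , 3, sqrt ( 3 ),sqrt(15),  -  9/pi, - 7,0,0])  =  [ - 7, - 6.05 ,-9/pi,  0, 0 , sqrt(2)/6,  sqrt (3), 3,sqrt(15)]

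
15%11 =4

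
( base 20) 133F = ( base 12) 544b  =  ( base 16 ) 243b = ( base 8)22073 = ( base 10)9275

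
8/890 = 4/445 = 0.01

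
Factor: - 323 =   -  17^1*19^1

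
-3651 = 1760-5411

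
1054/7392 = 527/3696  =  0.14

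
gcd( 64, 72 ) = 8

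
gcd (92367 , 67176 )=8397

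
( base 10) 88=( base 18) 4g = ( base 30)2s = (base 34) 2k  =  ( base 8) 130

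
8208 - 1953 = 6255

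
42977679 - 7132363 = 35845316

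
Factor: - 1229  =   - 1229^1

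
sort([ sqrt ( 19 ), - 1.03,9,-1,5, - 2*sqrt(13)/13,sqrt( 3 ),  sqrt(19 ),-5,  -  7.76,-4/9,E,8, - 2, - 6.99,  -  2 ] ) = [-7.76,-6.99, - 5, - 2 , - 2,- 1.03, - 1,-2*sqrt( 13 ) /13 ,-4/9,sqrt( 3),E,sqrt( 19 ),sqrt( 19),5, 8,9 ] 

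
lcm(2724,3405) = 13620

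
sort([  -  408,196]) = [ - 408,196 ] 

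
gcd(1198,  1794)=2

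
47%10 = 7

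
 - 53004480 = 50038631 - 103043111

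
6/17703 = 2/5901=0.00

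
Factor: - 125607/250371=-3^( - 3 )*11^(-1 ) * 149^1 = - 149/297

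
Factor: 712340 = 2^2*5^1*35617^1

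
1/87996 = 1/87996 = 0.00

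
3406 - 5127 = - 1721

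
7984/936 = 8 +62/117=8.53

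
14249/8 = 1781 + 1/8 = 1781.12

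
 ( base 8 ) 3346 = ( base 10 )1766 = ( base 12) 1032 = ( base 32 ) 1n6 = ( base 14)902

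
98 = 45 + 53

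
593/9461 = 593/9461=0.06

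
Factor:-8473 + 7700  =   - 773 = -773^1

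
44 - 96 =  - 52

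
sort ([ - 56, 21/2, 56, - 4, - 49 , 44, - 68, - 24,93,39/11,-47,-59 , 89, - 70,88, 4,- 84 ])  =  [ - 84, - 70, - 68,-59 , - 56, - 49, - 47, - 24, - 4, 39/11, 4, 21/2 , 44, 56, 88, 89, 93]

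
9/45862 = 9/45862 =0.00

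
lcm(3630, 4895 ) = 323070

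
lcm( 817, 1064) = 45752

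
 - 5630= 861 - 6491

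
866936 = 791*1096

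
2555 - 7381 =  - 4826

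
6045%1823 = 576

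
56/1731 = 56/1731 = 0.03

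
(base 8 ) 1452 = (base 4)30222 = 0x32A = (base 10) 810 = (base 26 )154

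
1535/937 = 1 + 598/937 = 1.64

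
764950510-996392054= - 231441544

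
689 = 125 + 564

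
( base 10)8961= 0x2301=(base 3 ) 110021220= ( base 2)10001100000001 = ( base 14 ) 33a1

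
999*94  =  93906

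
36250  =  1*36250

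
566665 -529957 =36708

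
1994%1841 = 153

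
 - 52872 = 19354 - 72226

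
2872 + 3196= 6068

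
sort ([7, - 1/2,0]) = [- 1/2 , 0, 7 ]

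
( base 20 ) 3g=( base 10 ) 76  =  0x4C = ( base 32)2c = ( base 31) 2E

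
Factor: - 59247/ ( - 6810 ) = 2^( - 1) *3^1*5^( - 1 )*29^1 = 87/10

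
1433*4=5732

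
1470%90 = 30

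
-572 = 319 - 891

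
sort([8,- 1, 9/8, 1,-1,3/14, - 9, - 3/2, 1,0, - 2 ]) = [ - 9, - 2, - 3/2, - 1, -1,0,3/14,1, 1,9/8,8 ]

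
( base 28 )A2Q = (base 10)7922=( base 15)2532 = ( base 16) 1EF2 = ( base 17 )1a70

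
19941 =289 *69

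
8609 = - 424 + 9033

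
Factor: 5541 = 3^1*1847^1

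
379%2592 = 379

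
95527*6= 573162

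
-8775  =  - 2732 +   -  6043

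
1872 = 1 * 1872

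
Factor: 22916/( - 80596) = -5729/20149 = - 17^1*337^1*20149^ (-1)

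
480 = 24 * 20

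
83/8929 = 83/8929 = 0.01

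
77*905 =69685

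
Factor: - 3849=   -  3^1*1283^1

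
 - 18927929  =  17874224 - 36802153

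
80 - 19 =61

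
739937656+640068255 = 1380005911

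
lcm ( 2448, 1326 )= 31824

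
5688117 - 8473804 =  - 2785687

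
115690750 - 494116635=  -378425885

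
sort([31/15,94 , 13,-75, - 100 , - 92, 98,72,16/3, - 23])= [ - 100, - 92, - 75, - 23,31/15,16/3,13,72, 94, 98] 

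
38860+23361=62221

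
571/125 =4+71/125  =  4.57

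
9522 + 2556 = 12078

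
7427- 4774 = 2653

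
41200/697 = 59 + 77/697 = 59.11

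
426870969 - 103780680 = 323090289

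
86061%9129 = 3900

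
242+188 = 430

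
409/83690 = 409/83690 = 0.00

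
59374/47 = 59374/47 = 1263.28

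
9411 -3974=5437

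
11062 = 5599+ 5463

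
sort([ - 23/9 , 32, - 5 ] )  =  [ - 5, - 23/9 , 32] 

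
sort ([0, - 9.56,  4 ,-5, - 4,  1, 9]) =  [ - 9.56,-5 , - 4, 0, 1 , 4,  9]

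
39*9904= 386256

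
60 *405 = 24300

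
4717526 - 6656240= - 1938714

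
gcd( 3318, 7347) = 237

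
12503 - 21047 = -8544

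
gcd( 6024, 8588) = 4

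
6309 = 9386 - 3077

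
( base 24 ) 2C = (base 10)60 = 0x3c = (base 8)74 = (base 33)1r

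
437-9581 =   -  9144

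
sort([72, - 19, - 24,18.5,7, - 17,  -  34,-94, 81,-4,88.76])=[  -  94, - 34, - 24,-19, - 17, - 4,  7 , 18.5, 72, 81,88.76 ]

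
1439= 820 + 619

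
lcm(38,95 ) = 190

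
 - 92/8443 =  - 1 + 8351/8443   =  - 0.01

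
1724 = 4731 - 3007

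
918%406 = 106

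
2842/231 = 12+10/33 = 12.30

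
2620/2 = 1310 = 1310.00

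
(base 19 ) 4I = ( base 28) 3a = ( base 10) 94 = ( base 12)7A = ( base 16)5E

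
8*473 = 3784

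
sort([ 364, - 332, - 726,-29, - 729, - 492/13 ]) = [ - 729,  -  726, - 332,  -  492/13, - 29, 364]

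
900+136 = 1036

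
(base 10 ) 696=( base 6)3120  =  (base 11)583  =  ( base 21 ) 1C3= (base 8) 1270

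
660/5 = 132 =132.00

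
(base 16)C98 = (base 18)9H2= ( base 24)5E8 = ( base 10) 3224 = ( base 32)34o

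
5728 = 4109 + 1619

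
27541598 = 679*40562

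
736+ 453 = 1189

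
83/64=1 + 19/64=   1.30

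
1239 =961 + 278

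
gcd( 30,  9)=3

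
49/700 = 7/100 = 0.07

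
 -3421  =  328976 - 332397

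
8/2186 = 4/1093 = 0.00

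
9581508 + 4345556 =13927064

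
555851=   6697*83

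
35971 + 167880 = 203851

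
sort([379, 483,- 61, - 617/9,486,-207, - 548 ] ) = [ - 548, - 207, - 617/9, - 61,379, 483, 486]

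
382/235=1 + 147/235 = 1.63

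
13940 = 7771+6169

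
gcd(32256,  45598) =14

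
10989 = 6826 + 4163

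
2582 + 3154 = 5736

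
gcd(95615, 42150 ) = 5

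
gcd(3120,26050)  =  10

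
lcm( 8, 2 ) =8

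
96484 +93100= 189584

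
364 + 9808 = 10172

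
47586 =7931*6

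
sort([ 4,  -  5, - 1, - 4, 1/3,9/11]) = [ - 5, - 4, - 1,  1/3,9/11,  4]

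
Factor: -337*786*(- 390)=2^2*3^2*5^1*13^1*131^1*337^1 = 103303980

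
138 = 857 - 719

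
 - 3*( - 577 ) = 1731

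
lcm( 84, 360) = 2520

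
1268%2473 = 1268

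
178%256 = 178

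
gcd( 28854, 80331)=3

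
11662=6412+5250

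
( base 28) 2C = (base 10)68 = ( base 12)58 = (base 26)2G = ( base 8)104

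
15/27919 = 15/27919  =  0.00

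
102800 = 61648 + 41152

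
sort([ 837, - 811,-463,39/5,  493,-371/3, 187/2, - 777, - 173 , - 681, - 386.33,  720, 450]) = [ - 811, - 777,  -  681, - 463, - 386.33, - 173,-371/3,  39/5, 187/2, 450,493, 720, 837 ] 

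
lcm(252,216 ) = 1512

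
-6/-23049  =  2/7683= 0.00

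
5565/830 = 1113/166 = 6.70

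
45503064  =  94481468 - 48978404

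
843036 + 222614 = 1065650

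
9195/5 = 1839 = 1839.00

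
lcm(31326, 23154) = 532542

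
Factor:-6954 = -2^1*3^1*19^1*61^1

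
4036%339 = 307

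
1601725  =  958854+642871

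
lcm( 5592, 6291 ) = 50328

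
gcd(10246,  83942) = 94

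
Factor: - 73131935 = -5^1 * 383^1*38189^1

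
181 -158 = 23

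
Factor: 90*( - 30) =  - 2700 = - 2^2*3^3 * 5^2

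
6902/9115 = 6902/9115 = 0.76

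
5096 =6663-1567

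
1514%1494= 20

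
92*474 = 43608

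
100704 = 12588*8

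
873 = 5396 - 4523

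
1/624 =1/624 = 0.00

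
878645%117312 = 57461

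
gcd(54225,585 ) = 45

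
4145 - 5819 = -1674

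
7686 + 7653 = 15339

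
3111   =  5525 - 2414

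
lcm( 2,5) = 10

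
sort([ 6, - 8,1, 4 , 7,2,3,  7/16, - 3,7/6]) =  [- 8, - 3, 7/16,  1 , 7/6, 2,3,4 , 6 , 7]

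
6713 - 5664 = 1049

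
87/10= 87/10 = 8.70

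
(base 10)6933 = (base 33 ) 6c3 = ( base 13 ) 3204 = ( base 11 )5233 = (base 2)1101100010101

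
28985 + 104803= 133788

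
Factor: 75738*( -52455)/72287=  - 2^1 * 3^2*5^1*13^2 * 269^1 * 971^1*72287^ ( - 1) = - 3972836790/72287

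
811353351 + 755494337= 1566847688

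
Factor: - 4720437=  -3^4* 101^1*577^1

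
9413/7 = 9413/7 = 1344.71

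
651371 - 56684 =594687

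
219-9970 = - 9751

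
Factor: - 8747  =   - 8747^1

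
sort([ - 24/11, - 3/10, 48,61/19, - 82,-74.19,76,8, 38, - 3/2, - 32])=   [-82,-74.19, - 32, - 24/11, -3/2,-3/10, 61/19,8 , 38,48, 76] 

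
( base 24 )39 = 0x51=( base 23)3C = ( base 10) 81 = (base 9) 100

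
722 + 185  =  907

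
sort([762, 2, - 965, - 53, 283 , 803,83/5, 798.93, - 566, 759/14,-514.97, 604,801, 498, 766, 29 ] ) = [ - 965,  -  566, - 514.97, - 53 , 2, 83/5,  29, 759/14,  283, 498, 604, 762, 766, 798.93, 801, 803]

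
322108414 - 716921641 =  - 394813227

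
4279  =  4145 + 134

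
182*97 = 17654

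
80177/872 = 80177/872 = 91.95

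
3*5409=16227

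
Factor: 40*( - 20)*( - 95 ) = 76000= 2^5*5^3*19^1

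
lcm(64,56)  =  448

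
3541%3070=471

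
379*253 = 95887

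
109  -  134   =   - 25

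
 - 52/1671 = - 1  +  1619/1671 = - 0.03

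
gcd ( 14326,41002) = 494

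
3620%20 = 0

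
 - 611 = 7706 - 8317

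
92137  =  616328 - 524191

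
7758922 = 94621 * 82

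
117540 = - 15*(-7836)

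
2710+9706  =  12416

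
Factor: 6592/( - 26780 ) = -16/65 = - 2^4*5^(-1 )*13^(-1 )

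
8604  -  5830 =2774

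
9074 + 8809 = 17883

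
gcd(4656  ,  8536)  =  776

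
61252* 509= 31177268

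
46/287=46/287 = 0.16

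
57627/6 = 19209/2 = 9604.50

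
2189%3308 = 2189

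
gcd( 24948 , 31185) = 6237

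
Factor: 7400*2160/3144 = 666000/131 = 2^4*3^2*5^3* 37^1*131^ ( -1 )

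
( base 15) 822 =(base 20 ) 4BC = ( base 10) 1832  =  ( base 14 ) 94C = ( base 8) 3450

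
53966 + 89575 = 143541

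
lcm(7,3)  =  21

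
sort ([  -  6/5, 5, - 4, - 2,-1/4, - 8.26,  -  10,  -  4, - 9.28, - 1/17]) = [ - 10,  -  9.28, - 8.26, - 4, - 4, -2,- 6/5,-1/4,  -  1/17, 5] 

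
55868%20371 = 15126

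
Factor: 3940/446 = 1970/223=2^1*5^1*197^1*223^(  -  1)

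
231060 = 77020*3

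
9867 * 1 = 9867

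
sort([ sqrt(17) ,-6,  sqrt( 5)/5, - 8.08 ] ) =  [  -  8.08, - 6, sqrt(5)/5 , sqrt( 17 )]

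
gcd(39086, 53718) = 2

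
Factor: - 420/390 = - 2^1*7^1*13^( - 1 ) = - 14/13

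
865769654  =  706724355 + 159045299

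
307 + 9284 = 9591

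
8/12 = 2/3 = 0.67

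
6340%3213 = 3127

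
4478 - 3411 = 1067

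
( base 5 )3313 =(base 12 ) 322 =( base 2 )111001010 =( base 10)458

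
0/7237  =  0 = 0.00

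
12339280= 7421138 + 4918142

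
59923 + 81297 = 141220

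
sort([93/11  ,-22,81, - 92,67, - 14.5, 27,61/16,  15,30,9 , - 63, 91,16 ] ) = [ - 92 , - 63, - 22 , - 14.5,  61/16,93/11,9,15, 16,27, 30,67, 81, 91 ] 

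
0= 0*3154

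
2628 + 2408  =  5036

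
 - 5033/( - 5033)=1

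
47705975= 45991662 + 1714313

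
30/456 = 5/76 = 0.07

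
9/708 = 3/236 = 0.01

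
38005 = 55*691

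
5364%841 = 318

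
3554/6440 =1777/3220 = 0.55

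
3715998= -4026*( - 923)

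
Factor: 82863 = 3^5*11^1*31^1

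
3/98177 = 3/98177 = 0.00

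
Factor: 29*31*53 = 47647=29^1*31^1*53^1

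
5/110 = 1/22 = 0.05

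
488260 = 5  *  97652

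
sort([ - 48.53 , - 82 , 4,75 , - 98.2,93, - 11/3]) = [ - 98.2, - 82, - 48.53,  -  11/3,4,75, 93 ]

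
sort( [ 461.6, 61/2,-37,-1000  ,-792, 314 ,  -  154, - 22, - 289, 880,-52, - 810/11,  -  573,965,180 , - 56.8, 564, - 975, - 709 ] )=[ - 1000,- 975 , - 792, - 709, - 573, - 289, - 154 , - 810/11, - 56.8, - 52, - 37,- 22,61/2, 180,314, 461.6, 564 , 880, 965 ] 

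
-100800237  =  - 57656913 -43143324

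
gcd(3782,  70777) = 1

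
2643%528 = 3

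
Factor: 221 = 13^1*17^1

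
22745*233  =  5299585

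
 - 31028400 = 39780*( - 780 ) 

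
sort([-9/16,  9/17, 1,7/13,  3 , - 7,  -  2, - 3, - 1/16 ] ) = [ - 7, - 3, - 2, - 9/16,  -  1/16,  9/17,  7/13,  1,3 ]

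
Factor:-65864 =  - 2^3*8233^1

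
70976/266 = 266+110/133=266.83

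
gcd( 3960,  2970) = 990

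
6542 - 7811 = -1269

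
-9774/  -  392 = 24 + 183/196 = 24.93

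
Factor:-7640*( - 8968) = 68515520 = 2^6*5^1*19^1*59^1 * 191^1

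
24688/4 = 6172 = 6172.00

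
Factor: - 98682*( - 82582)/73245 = 2^2*5^( - 1)*19^( - 1 )*157^1*257^( - 1 )*263^1 * 16447^1=2716452308/24415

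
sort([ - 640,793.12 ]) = [ - 640,793.12]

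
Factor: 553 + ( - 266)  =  287 = 7^1*41^1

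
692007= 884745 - 192738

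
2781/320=2781/320 = 8.69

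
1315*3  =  3945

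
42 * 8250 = 346500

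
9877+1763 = 11640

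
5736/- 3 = -1912  +  0/1= - 1912.00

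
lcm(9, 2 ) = 18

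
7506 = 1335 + 6171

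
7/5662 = 7/5662 = 0.00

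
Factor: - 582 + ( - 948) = -2^1*3^2*5^1*17^1= - 1530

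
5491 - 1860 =3631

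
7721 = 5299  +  2422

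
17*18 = 306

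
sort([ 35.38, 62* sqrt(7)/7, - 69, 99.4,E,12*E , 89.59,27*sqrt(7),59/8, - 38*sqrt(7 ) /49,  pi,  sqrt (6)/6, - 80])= [-80, - 69, - 38*sqrt(7)/49,sqrt(6 ) /6, E, pi, 59/8,62*sqrt(7 )/7,  12*E, 35.38 , 27*sqrt(7), 89.59, 99.4]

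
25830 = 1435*18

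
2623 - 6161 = - 3538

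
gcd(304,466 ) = 2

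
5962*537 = 3201594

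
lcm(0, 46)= 0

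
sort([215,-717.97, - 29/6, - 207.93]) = [  -  717.97,-207.93,-29/6,215 ] 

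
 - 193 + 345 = 152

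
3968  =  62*64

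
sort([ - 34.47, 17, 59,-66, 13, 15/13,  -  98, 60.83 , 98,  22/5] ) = [-98,-66,-34.47, 15/13, 22/5,  13,17, 59,60.83,  98 ]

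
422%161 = 100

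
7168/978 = 3584/489=7.33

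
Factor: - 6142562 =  - 2^1*3071281^1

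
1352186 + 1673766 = 3025952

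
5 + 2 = 7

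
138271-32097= 106174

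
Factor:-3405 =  - 3^1* 5^1*227^1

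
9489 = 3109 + 6380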